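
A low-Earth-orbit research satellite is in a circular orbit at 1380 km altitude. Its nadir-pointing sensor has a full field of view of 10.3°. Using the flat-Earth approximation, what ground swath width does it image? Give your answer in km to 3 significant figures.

Half-angle = 10.3°/2 = 5.15°.
Swath width ≈ 2h·tan(θ/2) = 2 × 1380 × tan(5.15°) = 248.8 km.

249 km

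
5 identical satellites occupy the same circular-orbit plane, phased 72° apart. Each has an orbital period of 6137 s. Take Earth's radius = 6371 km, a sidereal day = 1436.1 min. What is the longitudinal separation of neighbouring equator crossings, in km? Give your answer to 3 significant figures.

Single-satellite node shift = (6137.0/86166) × 360° = 25.64°.
With 5 satellites evenly phased, successive equator crossings are 25.64/5 = 5.128° apart.
That is 5.128 × 111.2 = 570 km at the equator.

570 km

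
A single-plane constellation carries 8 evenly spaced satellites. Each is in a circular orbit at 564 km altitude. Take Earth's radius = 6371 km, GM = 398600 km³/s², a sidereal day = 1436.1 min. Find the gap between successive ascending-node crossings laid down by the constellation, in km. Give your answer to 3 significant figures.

334 km

Semi-major axis a = 6371 + 564 = 6935 km. Period T = 2π√(a³/μ) = 2π√(6935³/398600) = 5747.5 s = 95.79 min.
Single-satellite node shift = (5747.5/86166) × 360° = 24.01°.
With 8 satellites evenly phased, successive equator crossings are 24.01/8 = 3.002° apart.
That is 3.002 × 111.2 = 334 km at the equator.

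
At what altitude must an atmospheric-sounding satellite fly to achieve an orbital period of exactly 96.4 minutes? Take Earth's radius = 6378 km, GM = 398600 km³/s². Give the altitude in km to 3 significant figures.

586 km

T = 96.4 min = 5784.0 s.
From T = 2π√(a³/μ): a = (μ T²/4π²)^(1/3) = (398600 × 5784.0² / 4π²)^(1/3) = 6964 km.
Altitude h = a − R = 6964 − 6378 = 586 km.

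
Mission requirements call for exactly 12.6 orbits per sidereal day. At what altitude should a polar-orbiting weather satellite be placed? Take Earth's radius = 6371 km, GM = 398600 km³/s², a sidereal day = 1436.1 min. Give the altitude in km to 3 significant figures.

Required period T = 86166 / 12.6 = 6838.6 s.
From T = 2π√(a³/μ): a = (μ T²/4π²)^(1/3) = (398600 × 6838.6² / 4π²)^(1/3) = 7787 km.
Altitude h = a − R = 7787 − 6371 = 1416 km.

1420 km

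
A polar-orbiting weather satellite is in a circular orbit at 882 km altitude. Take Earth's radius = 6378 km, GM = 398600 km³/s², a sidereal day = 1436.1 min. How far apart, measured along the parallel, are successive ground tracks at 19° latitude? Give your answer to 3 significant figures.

Semi-major axis a = 6378 + 882 = 7260 km. Period T = 2π√(a³/μ) = 2π√(7260³/398600) = 6156.2 s = 102.60 min.
Node shift per orbit = (6156.2/86166) × 360° = 25.72°.
Equatorial spacing = 25.72 × 111.3 km/° = 2863 km.
At 19° latitude, spacing = 2863 × cos(19°) = 2707 km.

2710 km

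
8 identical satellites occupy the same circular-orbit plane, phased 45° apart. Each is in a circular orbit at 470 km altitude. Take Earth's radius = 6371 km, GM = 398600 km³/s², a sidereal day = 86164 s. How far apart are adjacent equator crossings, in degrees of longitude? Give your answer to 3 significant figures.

Semi-major axis a = 6371 + 470 = 6841 km. Period T = 2π√(a³/μ) = 2π√(6841³/398600) = 5631.1 s = 93.85 min.
Single-satellite node shift = (5631.1/86164) × 360° = 23.53°.
With 8 satellites evenly phased, successive equator crossings are 23.53/8 = 2.941° apart.

2.94°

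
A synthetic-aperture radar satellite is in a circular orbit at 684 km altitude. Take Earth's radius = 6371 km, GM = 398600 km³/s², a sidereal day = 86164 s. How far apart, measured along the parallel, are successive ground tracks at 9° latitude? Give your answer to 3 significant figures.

Semi-major axis a = 6371 + 684 = 7055 km. Period T = 2π√(a³/μ) = 2π√(7055³/398600) = 5897.3 s = 98.29 min.
Node shift per orbit = (5897.3/86164) × 360° = 24.64°.
Equatorial spacing = 24.64 × 111.2 km/° = 2740 km.
At 9° latitude, spacing = 2740 × cos(9°) = 2706 km.

2710 km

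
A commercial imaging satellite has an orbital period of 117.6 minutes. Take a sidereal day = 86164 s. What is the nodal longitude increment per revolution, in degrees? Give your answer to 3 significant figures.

29.5°

T = 117.6 min = 7056.0 s.
During one orbit Earth rotates (7056.0 / 86164) × 360° = 29.48°.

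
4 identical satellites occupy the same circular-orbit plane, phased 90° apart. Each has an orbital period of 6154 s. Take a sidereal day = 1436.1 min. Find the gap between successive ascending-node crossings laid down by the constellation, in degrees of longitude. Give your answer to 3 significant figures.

Single-satellite node shift = (6154.0/86166) × 360° = 25.71°.
With 4 satellites evenly phased, successive equator crossings are 25.71/4 = 6.428° apart.

6.43°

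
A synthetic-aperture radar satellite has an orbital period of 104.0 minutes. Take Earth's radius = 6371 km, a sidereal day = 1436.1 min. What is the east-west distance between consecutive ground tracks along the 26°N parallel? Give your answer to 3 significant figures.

T = 104.0 min = 6240.0 s.
Node shift per orbit = (6240.0/86166) × 360° = 26.07°.
Equatorial spacing = 26.07 × 111.2 km/° = 2899 km.
At 26° latitude, spacing = 2899 × cos(26°) = 2606 km.

2610 km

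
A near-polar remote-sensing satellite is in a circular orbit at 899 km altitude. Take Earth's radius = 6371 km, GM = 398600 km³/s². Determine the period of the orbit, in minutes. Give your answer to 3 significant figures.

103 min

Semi-major axis a = 6371 + 899 = 7270 km. Period T = 2π√(a³/μ) = 2π√(7270³/398600) = 6169.0 s = 102.82 min.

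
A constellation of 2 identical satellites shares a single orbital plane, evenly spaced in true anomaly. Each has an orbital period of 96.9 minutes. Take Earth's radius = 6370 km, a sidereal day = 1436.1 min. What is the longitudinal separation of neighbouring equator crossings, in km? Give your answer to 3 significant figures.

T = 96.9 min = 5814.0 s.
Single-satellite node shift = (5814.0/86166) × 360° = 24.29°.
With 2 satellites evenly phased, successive equator crossings are 24.29/2 = 12.145° apart.
That is 12.145 × 111.2 = 1350 km at the equator.

1350 km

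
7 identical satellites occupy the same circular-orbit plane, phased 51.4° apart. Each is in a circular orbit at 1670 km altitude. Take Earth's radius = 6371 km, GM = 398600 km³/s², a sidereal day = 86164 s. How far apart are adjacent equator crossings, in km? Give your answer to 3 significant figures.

476 km

Semi-major axis a = 6371 + 1670 = 8041 km. Period T = 2π√(a³/μ) = 2π√(8041³/398600) = 7175.9 s = 119.60 min.
Single-satellite node shift = (7175.9/86164) × 360° = 29.98°.
With 7 satellites evenly phased, successive equator crossings are 29.98/7 = 4.283° apart.
That is 4.283 × 111.2 = 476 km at the equator.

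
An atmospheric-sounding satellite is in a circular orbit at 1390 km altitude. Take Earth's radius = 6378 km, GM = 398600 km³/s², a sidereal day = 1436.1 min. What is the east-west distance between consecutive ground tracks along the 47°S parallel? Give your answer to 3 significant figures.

Semi-major axis a = 6378 + 1390 = 7768 km. Period T = 2π√(a³/μ) = 2π√(7768³/398600) = 6813.6 s = 113.56 min.
Node shift per orbit = (6813.6/86166) × 360° = 28.47°.
Equatorial spacing = 28.47 × 111.3 km/° = 3169 km.
At 47° latitude, spacing = 3169 × cos(47°) = 2161 km.

2160 km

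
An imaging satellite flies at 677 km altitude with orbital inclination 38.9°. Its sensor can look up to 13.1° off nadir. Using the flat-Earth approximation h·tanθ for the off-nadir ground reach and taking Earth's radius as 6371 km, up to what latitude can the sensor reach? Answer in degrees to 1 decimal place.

For a prograde orbit the ground track reaches latitude ±i = ±38.9°.
Sensor half-swath on the ground ≈ 677·tan(13.1°) = 158 km = 1.42° of latitude.
Maximum observable latitude ≈ 38.9 + 1.42 = 40.3°.

40.3°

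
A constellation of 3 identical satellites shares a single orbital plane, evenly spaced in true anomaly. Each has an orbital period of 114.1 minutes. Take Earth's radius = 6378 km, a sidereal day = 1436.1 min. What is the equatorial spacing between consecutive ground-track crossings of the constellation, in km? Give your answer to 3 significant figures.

1060 km

T = 114.1 min = 6846.0 s.
Single-satellite node shift = (6846.0/86166) × 360° = 28.60°.
With 3 satellites evenly phased, successive equator crossings are 28.60/3 = 9.534° apart.
That is 9.534 × 111.3 = 1061 km at the equator.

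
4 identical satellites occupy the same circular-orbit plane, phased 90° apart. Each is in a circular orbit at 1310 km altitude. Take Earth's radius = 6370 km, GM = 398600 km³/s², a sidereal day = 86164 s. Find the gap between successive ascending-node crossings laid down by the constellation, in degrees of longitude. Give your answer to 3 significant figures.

Semi-major axis a = 6370 + 1310 = 7680 km. Period T = 2π√(a³/μ) = 2π√(7680³/398600) = 6698.1 s = 111.64 min.
Single-satellite node shift = (6698.1/86164) × 360° = 27.99°.
With 4 satellites evenly phased, successive equator crossings are 27.99/4 = 6.996° apart.

7.00°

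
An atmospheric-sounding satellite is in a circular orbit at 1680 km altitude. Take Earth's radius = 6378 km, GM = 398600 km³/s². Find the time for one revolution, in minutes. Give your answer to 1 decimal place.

120.0 min

Semi-major axis a = 6378 + 1680 = 8058 km. Period T = 2π√(a³/μ) = 2π√(8058³/398600) = 7198.7 s = 119.98 min.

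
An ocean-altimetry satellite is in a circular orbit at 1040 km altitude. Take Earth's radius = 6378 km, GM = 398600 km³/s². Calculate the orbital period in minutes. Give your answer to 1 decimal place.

Semi-major axis a = 6378 + 1040 = 7418 km. Period T = 2π√(a³/μ) = 2π√(7418³/398600) = 6358.3 s = 105.97 min.

106.0 min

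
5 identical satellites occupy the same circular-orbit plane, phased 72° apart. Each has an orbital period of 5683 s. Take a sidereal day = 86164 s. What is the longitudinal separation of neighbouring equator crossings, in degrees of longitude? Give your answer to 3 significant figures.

Single-satellite node shift = (5683.0/86164) × 360° = 23.74°.
With 5 satellites evenly phased, successive equator crossings are 23.74/5 = 4.749° apart.

4.75°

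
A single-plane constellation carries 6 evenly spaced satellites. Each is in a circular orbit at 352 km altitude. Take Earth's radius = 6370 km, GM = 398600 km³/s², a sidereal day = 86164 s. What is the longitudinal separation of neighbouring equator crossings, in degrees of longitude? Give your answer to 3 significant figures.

3.82°

Semi-major axis a = 6370 + 352 = 6722 km. Period T = 2π√(a³/μ) = 2π√(6722³/398600) = 5484.8 s = 91.41 min.
Single-satellite node shift = (5484.8/86164) × 360° = 22.92°.
With 6 satellites evenly phased, successive equator crossings are 22.92/6 = 3.819° apart.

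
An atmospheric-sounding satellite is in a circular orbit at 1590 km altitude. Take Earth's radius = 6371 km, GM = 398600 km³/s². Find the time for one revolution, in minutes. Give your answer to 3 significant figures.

Semi-major axis a = 6371 + 1590 = 7961 km. Period T = 2π√(a³/μ) = 2π√(7961³/398600) = 7069.1 s = 117.82 min.

118 min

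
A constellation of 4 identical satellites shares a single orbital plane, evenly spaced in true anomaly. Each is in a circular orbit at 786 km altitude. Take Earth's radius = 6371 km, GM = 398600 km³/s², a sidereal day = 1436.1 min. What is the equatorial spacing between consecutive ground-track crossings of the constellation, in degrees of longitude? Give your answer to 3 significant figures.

6.29°

Semi-major axis a = 6371 + 786 = 7157 km. Period T = 2π√(a³/μ) = 2π√(7157³/398600) = 6025.7 s = 100.43 min.
Single-satellite node shift = (6025.7/86166) × 360° = 25.18°.
With 4 satellites evenly phased, successive equator crossings are 25.18/4 = 6.294° apart.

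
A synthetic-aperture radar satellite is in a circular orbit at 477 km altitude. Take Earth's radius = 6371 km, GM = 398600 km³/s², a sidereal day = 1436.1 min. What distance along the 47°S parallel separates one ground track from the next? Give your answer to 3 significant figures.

Semi-major axis a = 6371 + 477 = 6848 km. Period T = 2π√(a³/μ) = 2π√(6848³/398600) = 5639.7 s = 94.00 min.
Node shift per orbit = (5639.7/86166) × 360° = 23.56°.
Equatorial spacing = 23.56 × 111.2 km/° = 2620 km.
At 47° latitude, spacing = 2620 × cos(47°) = 1787 km.

1790 km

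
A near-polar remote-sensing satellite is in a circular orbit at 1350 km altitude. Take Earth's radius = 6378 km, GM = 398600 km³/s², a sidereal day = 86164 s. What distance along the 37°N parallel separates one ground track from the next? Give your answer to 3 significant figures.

Semi-major axis a = 6378 + 1350 = 7728 km. Period T = 2π√(a³/μ) = 2π√(7728³/398600) = 6761.0 s = 112.68 min.
Node shift per orbit = (6761.0/86164) × 360° = 28.25°.
Equatorial spacing = 28.25 × 111.3 km/° = 3144 km.
At 37° latitude, spacing = 3144 × cos(37°) = 2511 km.

2510 km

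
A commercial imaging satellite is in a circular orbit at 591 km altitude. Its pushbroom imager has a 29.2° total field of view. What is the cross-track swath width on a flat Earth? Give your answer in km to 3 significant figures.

Half-angle = 29.2°/2 = 14.6°.
Swath width ≈ 2h·tan(θ/2) = 2 × 591 × tan(14.6°) = 307.9 km.

308 km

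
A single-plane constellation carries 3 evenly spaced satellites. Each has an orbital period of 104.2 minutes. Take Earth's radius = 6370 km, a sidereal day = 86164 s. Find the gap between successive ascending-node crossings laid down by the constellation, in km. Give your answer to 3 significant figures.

T = 104.2 min = 6252.0 s.
Single-satellite node shift = (6252.0/86164) × 360° = 26.12°.
With 3 satellites evenly phased, successive equator crossings are 26.12/3 = 8.707° apart.
That is 8.707 × 111.2 = 968 km at the equator.

968 km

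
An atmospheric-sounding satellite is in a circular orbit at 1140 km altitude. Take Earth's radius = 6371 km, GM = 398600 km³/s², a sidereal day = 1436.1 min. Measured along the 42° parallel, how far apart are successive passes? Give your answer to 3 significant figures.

Semi-major axis a = 6371 + 1140 = 7511 km. Period T = 2π√(a³/μ) = 2π√(7511³/398600) = 6478.3 s = 107.97 min.
Node shift per orbit = (6478.3/86166) × 360° = 27.07°.
Equatorial spacing = 27.07 × 111.2 km/° = 3010 km.
At 42° latitude, spacing = 3010 × cos(42°) = 2237 km.

2240 km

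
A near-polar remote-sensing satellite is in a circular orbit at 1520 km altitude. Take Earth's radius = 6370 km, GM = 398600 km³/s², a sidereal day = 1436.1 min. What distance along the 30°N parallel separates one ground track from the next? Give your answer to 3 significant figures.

2810 km

Semi-major axis a = 6370 + 1520 = 7890 km. Period T = 2π√(a³/μ) = 2π√(7890³/398600) = 6974.7 s = 116.25 min.
Node shift per orbit = (6974.7/86166) × 360° = 29.14°.
Equatorial spacing = 29.14 × 111.2 km/° = 3240 km.
At 30° latitude, spacing = 3240 × cos(30°) = 2806 km.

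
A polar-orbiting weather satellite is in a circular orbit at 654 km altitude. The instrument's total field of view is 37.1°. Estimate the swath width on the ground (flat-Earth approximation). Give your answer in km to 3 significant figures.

Half-angle = 37.1°/2 = 18.55°.
Swath width ≈ 2h·tan(θ/2) = 2 × 654 × tan(18.55°) = 438.9 km.

439 km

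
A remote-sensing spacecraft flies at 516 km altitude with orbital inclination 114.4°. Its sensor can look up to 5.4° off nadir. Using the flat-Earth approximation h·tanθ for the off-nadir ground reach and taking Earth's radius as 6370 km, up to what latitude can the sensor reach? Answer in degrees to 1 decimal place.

66.0°

Retrograde orbit: the ground track reaches ±(180° − i) = ±(180 − 114.4) = ±65.6°.
Sensor half-swath on the ground ≈ 516·tan(5.4°) = 49 km = 0.44° of latitude.
Maximum observable latitude ≈ 65.6 + 0.44 = 66.0°.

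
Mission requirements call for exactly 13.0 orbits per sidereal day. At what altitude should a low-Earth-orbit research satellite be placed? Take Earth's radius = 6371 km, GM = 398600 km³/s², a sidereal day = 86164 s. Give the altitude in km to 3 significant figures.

Required period T = 86164 / 13.0 = 6628.0 s.
From T = 2π√(a³/μ): a = (μ T²/4π²)^(1/3) = (398600 × 6628.0² / 4π²)^(1/3) = 7626 km.
Altitude h = a − R = 7626 − 6371 = 1255 km.

1260 km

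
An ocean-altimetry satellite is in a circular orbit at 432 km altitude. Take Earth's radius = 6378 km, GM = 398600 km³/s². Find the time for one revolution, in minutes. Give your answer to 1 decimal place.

Semi-major axis a = 6378 + 432 = 6810 km. Period T = 2π√(a³/μ) = 2π√(6810³/398600) = 5592.8 s = 93.21 min.

93.2 min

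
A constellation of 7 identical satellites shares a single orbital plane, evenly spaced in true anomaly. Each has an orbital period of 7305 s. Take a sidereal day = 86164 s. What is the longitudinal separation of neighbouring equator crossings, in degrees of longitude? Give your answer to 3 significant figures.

Single-satellite node shift = (7305.0/86164) × 360° = 30.52°.
With 7 satellites evenly phased, successive equator crossings are 30.52/7 = 4.360° apart.

4.36°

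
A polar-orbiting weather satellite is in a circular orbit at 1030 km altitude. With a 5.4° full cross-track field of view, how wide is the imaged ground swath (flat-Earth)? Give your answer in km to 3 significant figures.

97.1 km

Half-angle = 5.4°/2 = 2.7°.
Swath width ≈ 2h·tan(θ/2) = 2 × 1030 × tan(2.7°) = 97.1 km.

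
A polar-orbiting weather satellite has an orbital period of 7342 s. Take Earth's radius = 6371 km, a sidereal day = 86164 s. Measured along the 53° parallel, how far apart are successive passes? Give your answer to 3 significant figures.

2050 km

Node shift per orbit = (7342.0/86164) × 360° = 30.68°.
Equatorial spacing = 30.68 × 111.2 km/° = 3411 km.
At 53° latitude, spacing = 3411 × cos(53°) = 2053 km.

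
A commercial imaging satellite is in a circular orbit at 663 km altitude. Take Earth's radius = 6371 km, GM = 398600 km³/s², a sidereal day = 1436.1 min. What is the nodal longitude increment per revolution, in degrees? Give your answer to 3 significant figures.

24.5°

Semi-major axis a = 6371 + 663 = 7034 km. Period T = 2π√(a³/μ) = 2π√(7034³/398600) = 5871.0 s = 97.85 min.
During one orbit Earth rotates (5871.0 / 86166) × 360° = 24.53°.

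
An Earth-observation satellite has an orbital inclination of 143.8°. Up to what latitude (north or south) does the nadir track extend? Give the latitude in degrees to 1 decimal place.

Retrograde orbit: the ground track reaches ±(180° − i) = ±(180 − 143.8) = ±36.2°.

36.2°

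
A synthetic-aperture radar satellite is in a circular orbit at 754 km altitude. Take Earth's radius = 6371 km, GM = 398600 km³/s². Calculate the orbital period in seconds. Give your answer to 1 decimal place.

5985.3 seconds

Semi-major axis a = 6371 + 754 = 7125 km. Period T = 2π√(a³/μ) = 2π√(7125³/398600) = 5985.3 s = 99.76 min.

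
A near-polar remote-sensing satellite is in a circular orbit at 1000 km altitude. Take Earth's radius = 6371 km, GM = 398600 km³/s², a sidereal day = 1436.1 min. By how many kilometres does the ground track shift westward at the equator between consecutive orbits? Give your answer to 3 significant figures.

Semi-major axis a = 6371 + 1000 = 7371 km. Period T = 2π√(a³/μ) = 2π√(7371³/398600) = 6298.0 s = 104.97 min.
During one orbit Earth rotates (6298.0 / 86166) × 360° = 26.31°.
At the equator that is 26.31° × (2π·6371/360) km/° = 26.31 × 111.2 = 2926 km.

2930 km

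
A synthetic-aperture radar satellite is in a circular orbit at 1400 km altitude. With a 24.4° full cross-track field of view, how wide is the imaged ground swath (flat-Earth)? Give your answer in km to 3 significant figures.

Half-angle = 24.4°/2 = 12.2°.
Swath width ≈ 2h·tan(θ/2) = 2 × 1400 × tan(12.2°) = 605.4 km.

605 km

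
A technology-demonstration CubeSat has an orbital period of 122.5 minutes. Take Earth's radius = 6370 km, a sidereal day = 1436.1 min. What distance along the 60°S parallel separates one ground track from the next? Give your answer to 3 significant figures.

T = 122.5 min = 7350.0 s.
Node shift per orbit = (7350.0/86166) × 360° = 30.71°.
Equatorial spacing = 30.71 × 111.2 km/° = 3414 km.
At 60° latitude, spacing = 3414 × cos(60°) = 1707 km.

1710 km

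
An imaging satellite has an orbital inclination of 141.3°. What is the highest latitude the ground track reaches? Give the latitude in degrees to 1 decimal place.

38.7°

Retrograde orbit: the ground track reaches ±(180° − i) = ±(180 − 141.3) = ±38.7°.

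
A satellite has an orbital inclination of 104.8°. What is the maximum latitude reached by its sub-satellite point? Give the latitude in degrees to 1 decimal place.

75.2°

Retrograde orbit: the ground track reaches ±(180° − i) = ±(180 − 104.8) = ±75.2°.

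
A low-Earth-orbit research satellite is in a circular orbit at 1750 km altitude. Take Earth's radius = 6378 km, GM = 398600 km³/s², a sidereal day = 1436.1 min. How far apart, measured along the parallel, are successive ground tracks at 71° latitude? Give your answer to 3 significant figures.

Semi-major axis a = 6378 + 1750 = 8128 km. Period T = 2π√(a³/μ) = 2π√(8128³/398600) = 7292.7 s = 121.54 min.
Node shift per orbit = (7292.7/86166) × 360° = 30.47°.
Equatorial spacing = 30.47 × 111.3 km/° = 3392 km.
At 71° latitude, spacing = 3392 × cos(71°) = 1104 km.

1100 km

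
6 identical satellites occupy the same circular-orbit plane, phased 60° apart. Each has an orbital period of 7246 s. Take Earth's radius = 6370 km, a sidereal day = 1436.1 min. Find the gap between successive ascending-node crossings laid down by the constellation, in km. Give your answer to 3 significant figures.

561 km

Single-satellite node shift = (7246.0/86166) × 360° = 30.27°.
With 6 satellites evenly phased, successive equator crossings are 30.27/6 = 5.046° apart.
That is 5.046 × 111.2 = 561 km at the equator.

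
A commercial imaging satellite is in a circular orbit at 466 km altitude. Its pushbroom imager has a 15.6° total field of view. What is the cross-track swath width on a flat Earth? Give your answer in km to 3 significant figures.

128 km

Half-angle = 15.6°/2 = 7.8°.
Swath width ≈ 2h·tan(θ/2) = 2 × 466 × tan(7.8°) = 127.7 km.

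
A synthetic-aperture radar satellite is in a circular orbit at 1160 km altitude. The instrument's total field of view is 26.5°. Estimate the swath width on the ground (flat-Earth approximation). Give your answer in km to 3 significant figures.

546 km

Half-angle = 26.5°/2 = 13.25°.
Swath width ≈ 2h·tan(θ/2) = 2 × 1160 × tan(13.25°) = 546.3 km.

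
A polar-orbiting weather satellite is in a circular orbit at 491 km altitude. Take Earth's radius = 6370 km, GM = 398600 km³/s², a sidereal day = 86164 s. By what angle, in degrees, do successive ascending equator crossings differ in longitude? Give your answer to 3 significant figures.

Semi-major axis a = 6370 + 491 = 6861 km. Period T = 2π√(a³/μ) = 2π√(6861³/398600) = 5655.8 s = 94.26 min.
During one orbit Earth rotates (5655.8 / 86164) × 360° = 23.63°.

23.6°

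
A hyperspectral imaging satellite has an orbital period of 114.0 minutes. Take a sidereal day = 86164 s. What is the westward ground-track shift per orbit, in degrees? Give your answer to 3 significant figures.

T = 114.0 min = 6840.0 s.
During one orbit Earth rotates (6840.0 / 86164) × 360° = 28.58°.

28.6°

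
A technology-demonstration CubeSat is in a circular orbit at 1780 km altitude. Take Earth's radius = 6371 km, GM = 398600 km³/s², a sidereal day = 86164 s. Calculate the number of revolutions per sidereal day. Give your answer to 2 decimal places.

Semi-major axis a = 6371 + 1780 = 8151 km. Period T = 2π√(a³/μ) = 2π√(8151³/398600) = 7323.6 s = 122.06 min.
Orbits per sidereal day = 86164 / 7323.6 = 11.765.

11.77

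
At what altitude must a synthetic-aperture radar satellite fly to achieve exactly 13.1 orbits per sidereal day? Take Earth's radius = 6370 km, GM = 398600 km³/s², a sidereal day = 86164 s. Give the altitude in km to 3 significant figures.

Required period T = 86164 / 13.1 = 6577.4 s.
From T = 2π√(a³/μ): a = (μ T²/4π²)^(1/3) = (398600 × 6577.4² / 4π²)^(1/3) = 7587 km.
Altitude h = a − R = 7587 − 6370 = 1217 km.

1220 km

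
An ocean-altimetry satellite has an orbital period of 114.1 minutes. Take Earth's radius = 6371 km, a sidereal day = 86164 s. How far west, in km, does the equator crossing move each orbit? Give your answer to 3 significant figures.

T = 114.1 min = 6846.0 s.
During one orbit Earth rotates (6846.0 / 86164) × 360° = 28.60°.
At the equator that is 28.60° × (2π·6371/360) km/° = 28.60 × 111.2 = 3181 km.

3180 km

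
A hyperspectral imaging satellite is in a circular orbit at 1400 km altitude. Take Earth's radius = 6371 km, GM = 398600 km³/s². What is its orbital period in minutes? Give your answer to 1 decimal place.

113.6 min

Semi-major axis a = 6371 + 1400 = 7771 km. Period T = 2π√(a³/μ) = 2π√(7771³/398600) = 6817.5 s = 113.63 min.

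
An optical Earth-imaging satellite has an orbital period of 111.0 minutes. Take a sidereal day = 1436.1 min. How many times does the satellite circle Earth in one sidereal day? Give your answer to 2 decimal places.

T = 111.0 min = 6660.0 s.
Orbits per sidereal day = 86166 / 6660.0 = 12.938.

12.94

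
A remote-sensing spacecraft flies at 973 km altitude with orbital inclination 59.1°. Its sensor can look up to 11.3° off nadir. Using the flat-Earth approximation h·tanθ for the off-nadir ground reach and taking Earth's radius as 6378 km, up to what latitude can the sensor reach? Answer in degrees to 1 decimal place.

For a prograde orbit the ground track reaches latitude ±i = ±59.1°.
Sensor half-swath on the ground ≈ 973·tan(11.3°) = 194 km = 1.75° of latitude.
Maximum observable latitude ≈ 59.1 + 1.75 = 60.8°.

60.8°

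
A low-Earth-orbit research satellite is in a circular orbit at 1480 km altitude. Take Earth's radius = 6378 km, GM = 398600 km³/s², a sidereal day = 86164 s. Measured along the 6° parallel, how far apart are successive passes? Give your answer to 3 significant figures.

3210 km

Semi-major axis a = 6378 + 1480 = 7858 km. Period T = 2π√(a³/μ) = 2π√(7858³/398600) = 6932.3 s = 115.54 min.
Node shift per orbit = (6932.3/86164) × 360° = 28.96°.
Equatorial spacing = 28.96 × 111.3 km/° = 3224 km.
At 6° latitude, spacing = 3224 × cos(6°) = 3207 km.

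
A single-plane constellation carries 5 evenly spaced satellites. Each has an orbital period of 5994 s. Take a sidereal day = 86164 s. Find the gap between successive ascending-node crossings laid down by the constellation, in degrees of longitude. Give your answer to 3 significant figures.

5.01°

Single-satellite node shift = (5994.0/86164) × 360° = 25.04°.
With 5 satellites evenly phased, successive equator crossings are 25.04/5 = 5.009° apart.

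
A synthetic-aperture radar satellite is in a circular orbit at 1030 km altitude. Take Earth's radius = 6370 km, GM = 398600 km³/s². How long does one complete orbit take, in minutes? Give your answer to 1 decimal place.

105.6 min

Semi-major axis a = 6370 + 1030 = 7400 km. Period T = 2π√(a³/μ) = 2π√(7400³/398600) = 6335.2 s = 105.59 min.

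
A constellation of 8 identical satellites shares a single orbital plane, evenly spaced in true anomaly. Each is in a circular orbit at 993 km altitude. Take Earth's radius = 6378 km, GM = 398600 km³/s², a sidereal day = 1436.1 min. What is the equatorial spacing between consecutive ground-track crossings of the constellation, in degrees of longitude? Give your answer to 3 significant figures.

Semi-major axis a = 6378 + 993 = 7371 km. Period T = 2π√(a³/μ) = 2π√(7371³/398600) = 6298.0 s = 104.97 min.
Single-satellite node shift = (6298.0/86166) × 360° = 26.31°.
With 8 satellites evenly phased, successive equator crossings are 26.31/8 = 3.289° apart.

3.29°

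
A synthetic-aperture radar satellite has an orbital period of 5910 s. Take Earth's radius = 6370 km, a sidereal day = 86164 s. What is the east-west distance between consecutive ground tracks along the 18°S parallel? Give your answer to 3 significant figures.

2610 km

Node shift per orbit = (5910.0/86164) × 360° = 24.69°.
Equatorial spacing = 24.69 × 111.2 km/° = 2745 km.
At 18° latitude, spacing = 2745 × cos(18°) = 2611 km.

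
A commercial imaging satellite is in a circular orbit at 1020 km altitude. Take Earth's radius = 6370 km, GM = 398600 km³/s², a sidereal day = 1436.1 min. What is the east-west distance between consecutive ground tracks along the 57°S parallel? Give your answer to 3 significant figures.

1600 km

Semi-major axis a = 6370 + 1020 = 7390 km. Period T = 2π√(a³/μ) = 2π√(7390³/398600) = 6322.3 s = 105.37 min.
Node shift per orbit = (6322.3/86166) × 360° = 26.41°.
Equatorial spacing = 26.41 × 111.2 km/° = 2937 km.
At 57° latitude, spacing = 2937 × cos(57°) = 1599 km.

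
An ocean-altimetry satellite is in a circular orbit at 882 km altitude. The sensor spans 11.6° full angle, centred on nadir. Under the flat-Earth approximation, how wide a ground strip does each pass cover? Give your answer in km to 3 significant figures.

179 km

Half-angle = 11.6°/2 = 5.8°.
Swath width ≈ 2h·tan(θ/2) = 2 × 882 × tan(5.8°) = 179.2 km.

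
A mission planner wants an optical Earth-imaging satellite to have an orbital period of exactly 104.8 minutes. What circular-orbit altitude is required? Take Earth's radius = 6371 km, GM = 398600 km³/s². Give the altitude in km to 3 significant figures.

T = 104.8 min = 6288.0 s.
From T = 2π√(a³/μ): a = (μ T²/4π²)^(1/3) = (398600 × 6288.0² / 4π²)^(1/3) = 7363 km.
Altitude h = a − R = 7363 − 6371 = 992 km.

992 km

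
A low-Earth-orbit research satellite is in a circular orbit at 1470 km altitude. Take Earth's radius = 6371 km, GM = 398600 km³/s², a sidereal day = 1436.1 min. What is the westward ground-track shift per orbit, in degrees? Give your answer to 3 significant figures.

Semi-major axis a = 6371 + 1470 = 7841 km. Period T = 2π√(a³/μ) = 2π√(7841³/398600) = 6909.8 s = 115.16 min.
During one orbit Earth rotates (6909.8 / 86166) × 360° = 28.87°.

28.9°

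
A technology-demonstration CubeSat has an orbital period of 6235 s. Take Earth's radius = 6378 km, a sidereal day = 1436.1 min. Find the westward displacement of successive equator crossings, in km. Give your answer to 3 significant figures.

2900 km

During one orbit Earth rotates (6235.0 / 86166) × 360° = 26.05°.
At the equator that is 26.05° × (2π·6378/360) km/° = 26.05 × 111.3 = 2900 km.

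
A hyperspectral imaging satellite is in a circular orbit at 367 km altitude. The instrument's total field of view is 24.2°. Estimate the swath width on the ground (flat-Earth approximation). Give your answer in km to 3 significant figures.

157 km

Half-angle = 24.2°/2 = 12.1°.
Swath width ≈ 2h·tan(θ/2) = 2 × 367 × tan(12.1°) = 157.4 km.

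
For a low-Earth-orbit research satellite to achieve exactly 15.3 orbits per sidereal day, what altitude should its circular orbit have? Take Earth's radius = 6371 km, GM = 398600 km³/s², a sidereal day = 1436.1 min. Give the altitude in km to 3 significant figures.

471 km

Required period T = 86166 / 15.3 = 5631.8 s.
From T = 2π√(a³/μ): a = (μ T²/4π²)^(1/3) = (398600 × 5631.8² / 4π²)^(1/3) = 6842 km.
Altitude h = a − R = 6842 − 6371 = 471 km.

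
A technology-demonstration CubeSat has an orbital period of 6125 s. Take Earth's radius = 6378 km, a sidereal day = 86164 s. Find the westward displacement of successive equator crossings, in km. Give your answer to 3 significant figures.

2850 km

During one orbit Earth rotates (6125.0 / 86164) × 360° = 25.59°.
At the equator that is 25.59° × (2π·6378/360) km/° = 25.59 × 111.3 = 2849 km.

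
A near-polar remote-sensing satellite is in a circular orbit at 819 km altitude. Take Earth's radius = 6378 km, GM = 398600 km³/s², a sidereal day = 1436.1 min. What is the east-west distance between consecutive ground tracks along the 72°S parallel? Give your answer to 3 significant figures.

873 km

Semi-major axis a = 6378 + 819 = 7197 km. Period T = 2π√(a³/μ) = 2π√(7197³/398600) = 6076.3 s = 101.27 min.
Node shift per orbit = (6076.3/86166) × 360° = 25.39°.
Equatorial spacing = 25.39 × 111.3 km/° = 2826 km.
At 72° latitude, spacing = 2826 × cos(72°) = 873 km.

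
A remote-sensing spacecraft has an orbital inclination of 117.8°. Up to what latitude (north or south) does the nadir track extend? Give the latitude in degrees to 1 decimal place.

Retrograde orbit: the ground track reaches ±(180° − i) = ±(180 − 117.8) = ±62.2°.

62.2°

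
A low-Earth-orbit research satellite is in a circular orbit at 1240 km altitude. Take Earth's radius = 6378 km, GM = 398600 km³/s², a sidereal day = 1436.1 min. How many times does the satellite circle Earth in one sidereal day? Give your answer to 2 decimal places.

13.02

Semi-major axis a = 6378 + 1240 = 7618 km. Period T = 2π√(a³/μ) = 2π√(7618³/398600) = 6617.2 s = 110.29 min.
Orbits per sidereal day = 86166 / 6617.2 = 13.022.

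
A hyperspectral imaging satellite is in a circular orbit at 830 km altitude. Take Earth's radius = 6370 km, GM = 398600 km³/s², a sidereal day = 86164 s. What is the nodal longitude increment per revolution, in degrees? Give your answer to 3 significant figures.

Semi-major axis a = 6370 + 830 = 7200 km. Period T = 2π√(a³/μ) = 2π√(7200³/398600) = 6080.1 s = 101.33 min.
During one orbit Earth rotates (6080.1 / 86164) × 360° = 25.40°.

25.4°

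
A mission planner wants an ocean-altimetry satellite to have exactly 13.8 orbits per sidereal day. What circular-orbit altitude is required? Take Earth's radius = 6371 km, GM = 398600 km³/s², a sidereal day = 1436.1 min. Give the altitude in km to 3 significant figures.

Required period T = 86166 / 13.8 = 6243.9 s.
From T = 2π√(a³/μ): a = (μ T²/4π²)^(1/3) = (398600 × 6243.9² / 4π²)^(1/3) = 7329 km.
Altitude h = a − R = 7329 − 6371 = 958 km.

958 km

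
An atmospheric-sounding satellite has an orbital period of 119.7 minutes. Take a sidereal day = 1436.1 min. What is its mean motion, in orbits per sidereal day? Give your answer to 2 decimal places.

T = 119.7 min = 7182.0 s.
Orbits per sidereal day = 86166 / 7182.0 = 11.997.

12.00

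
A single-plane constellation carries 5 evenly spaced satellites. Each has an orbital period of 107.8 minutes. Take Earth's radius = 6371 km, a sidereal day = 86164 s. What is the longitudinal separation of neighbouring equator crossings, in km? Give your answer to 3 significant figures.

601 km

T = 107.8 min = 6468.0 s.
Single-satellite node shift = (6468.0/86164) × 360° = 27.02°.
With 5 satellites evenly phased, successive equator crossings are 27.02/5 = 5.405° apart.
That is 5.405 × 111.2 = 601 km at the equator.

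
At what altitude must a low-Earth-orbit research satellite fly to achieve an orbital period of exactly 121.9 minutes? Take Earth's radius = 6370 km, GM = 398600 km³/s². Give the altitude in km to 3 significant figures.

T = 121.9 min = 7314.0 s.
From T = 2π√(a³/μ): a = (μ T²/4π²)^(1/3) = (398600 × 7314.0² / 4π²)^(1/3) = 8144 km.
Altitude h = a − R = 8144 − 6370 = 1774 km.

1770 km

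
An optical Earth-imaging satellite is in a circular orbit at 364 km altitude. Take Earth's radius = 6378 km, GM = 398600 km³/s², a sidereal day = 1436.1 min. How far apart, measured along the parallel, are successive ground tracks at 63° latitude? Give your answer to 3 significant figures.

1160 km

Semi-major axis a = 6378 + 364 = 6742 km. Period T = 2π√(a³/μ) = 2π√(6742³/398600) = 5509.3 s = 91.82 min.
Node shift per orbit = (5509.3/86166) × 360° = 23.02°.
Equatorial spacing = 23.02 × 111.3 km/° = 2562 km.
At 63° latitude, spacing = 2562 × cos(63°) = 1163 km.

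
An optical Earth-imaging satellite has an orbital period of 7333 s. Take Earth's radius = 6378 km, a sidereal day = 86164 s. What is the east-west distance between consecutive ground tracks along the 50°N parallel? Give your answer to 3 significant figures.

2190 km

Node shift per orbit = (7333.0/86164) × 360° = 30.64°.
Equatorial spacing = 30.64 × 111.3 km/° = 3411 km.
At 50° latitude, spacing = 3411 × cos(50°) = 2192 km.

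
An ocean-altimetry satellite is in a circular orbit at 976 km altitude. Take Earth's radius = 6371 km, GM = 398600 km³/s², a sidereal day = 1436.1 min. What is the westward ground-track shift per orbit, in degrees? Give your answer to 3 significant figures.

26.2°

Semi-major axis a = 6371 + 976 = 7347 km. Period T = 2π√(a³/μ) = 2π√(7347³/398600) = 6267.2 s = 104.45 min.
During one orbit Earth rotates (6267.2 / 86166) × 360° = 26.18°.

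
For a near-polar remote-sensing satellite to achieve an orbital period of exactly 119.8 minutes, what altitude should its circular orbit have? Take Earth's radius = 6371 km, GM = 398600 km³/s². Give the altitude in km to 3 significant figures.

1680 km

T = 119.8 min = 7188.0 s.
From T = 2π√(a³/μ): a = (μ T²/4π²)^(1/3) = (398600 × 7188.0² / 4π²)^(1/3) = 8050 km.
Altitude h = a − R = 8050 − 6371 = 1679 km.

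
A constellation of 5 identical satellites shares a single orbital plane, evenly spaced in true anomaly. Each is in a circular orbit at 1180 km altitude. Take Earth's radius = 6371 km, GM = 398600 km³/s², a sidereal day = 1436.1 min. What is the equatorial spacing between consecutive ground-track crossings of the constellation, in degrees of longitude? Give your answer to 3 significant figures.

Semi-major axis a = 6371 + 1180 = 7551 km. Period T = 2π√(a³/μ) = 2π√(7551³/398600) = 6530.1 s = 108.83 min.
Single-satellite node shift = (6530.1/86166) × 360° = 27.28°.
With 5 satellites evenly phased, successive equator crossings are 27.28/5 = 5.457° apart.

5.46°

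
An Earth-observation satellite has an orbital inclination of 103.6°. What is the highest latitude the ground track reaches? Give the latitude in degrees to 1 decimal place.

Retrograde orbit: the ground track reaches ±(180° − i) = ±(180 − 103.6) = ±76.4°.

76.4°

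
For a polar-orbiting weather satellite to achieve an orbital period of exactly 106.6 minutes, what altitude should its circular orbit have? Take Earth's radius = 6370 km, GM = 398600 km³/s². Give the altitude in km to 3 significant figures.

1080 km

T = 106.6 min = 6396.0 s.
From T = 2π√(a³/μ): a = (μ T²/4π²)^(1/3) = (398600 × 6396.0² / 4π²)^(1/3) = 7447 km.
Altitude h = a − R = 7447 − 6370 = 1077 km.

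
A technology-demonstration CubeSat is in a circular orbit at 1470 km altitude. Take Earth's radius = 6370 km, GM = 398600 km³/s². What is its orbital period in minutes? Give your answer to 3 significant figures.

Semi-major axis a = 6370 + 1470 = 7840 km. Period T = 2π√(a³/μ) = 2π√(7840³/398600) = 6908.5 s = 115.14 min.

115 min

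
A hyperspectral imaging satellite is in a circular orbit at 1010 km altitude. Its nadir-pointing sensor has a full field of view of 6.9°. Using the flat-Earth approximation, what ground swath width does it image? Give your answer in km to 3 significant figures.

Half-angle = 6.9°/2 = 3.45°.
Swath width ≈ 2h·tan(θ/2) = 2 × 1010 × tan(3.45°) = 121.8 km.

122 km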